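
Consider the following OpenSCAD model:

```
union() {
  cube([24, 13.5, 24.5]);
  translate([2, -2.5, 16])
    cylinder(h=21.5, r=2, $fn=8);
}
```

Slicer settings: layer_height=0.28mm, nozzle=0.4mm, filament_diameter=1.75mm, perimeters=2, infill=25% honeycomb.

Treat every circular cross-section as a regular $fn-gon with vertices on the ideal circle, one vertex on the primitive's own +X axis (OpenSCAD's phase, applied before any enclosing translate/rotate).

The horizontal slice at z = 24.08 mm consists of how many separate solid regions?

At z = 24.08 mm: the 24×13.5 cube contributes its full rectangle; the r=2 cylinder at (2, -2.5) gives a regular 8-gon of circumradius 2 (constant along its height); Merging all regions: the 2 present regions are separate (no shared area or edge), so areas and boundary lengths simply add and each stays a separate island — 2 connected regions. The result has 2 disconnected regions.

2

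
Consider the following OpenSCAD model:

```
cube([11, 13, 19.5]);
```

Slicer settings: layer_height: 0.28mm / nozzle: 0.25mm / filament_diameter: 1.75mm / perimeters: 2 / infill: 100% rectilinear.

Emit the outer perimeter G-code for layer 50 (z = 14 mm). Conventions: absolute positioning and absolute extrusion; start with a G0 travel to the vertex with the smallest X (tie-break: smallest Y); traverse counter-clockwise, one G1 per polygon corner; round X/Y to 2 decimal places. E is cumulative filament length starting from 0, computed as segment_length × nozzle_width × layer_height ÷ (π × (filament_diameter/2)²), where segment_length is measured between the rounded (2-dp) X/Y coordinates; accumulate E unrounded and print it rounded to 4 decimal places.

G0 X0.00 Y0.00 Z14.00
G1 X11.00 Y0.00 E0.3201
G1 X11.00 Y13.00 E0.6985
G1 X0.00 Y13.00 E1.0186
G1 X0.00 Y0.00 E1.3969

At z = 14 mm: the cube (footprint 11×13) is included at this height. The outline is a single polygon with 4 vertices. Extrusion per mm of travel: 0.25 × 0.28 / (π × 0.875²) = 0.029103. Accumulating E over each segment gives final E = 1.3969.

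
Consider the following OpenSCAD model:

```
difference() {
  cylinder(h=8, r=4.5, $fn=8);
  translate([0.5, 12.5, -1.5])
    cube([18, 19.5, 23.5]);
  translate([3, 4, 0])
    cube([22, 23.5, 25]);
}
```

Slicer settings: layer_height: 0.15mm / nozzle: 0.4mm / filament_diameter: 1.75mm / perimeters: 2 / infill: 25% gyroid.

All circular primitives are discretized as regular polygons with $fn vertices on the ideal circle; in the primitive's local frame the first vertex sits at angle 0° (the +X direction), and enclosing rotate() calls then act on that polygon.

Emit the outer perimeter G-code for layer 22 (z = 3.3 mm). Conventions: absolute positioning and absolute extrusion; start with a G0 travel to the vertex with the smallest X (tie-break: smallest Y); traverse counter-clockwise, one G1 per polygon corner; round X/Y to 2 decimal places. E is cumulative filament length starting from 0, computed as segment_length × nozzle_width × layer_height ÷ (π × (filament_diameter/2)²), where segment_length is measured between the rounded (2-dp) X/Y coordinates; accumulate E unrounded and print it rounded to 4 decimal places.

At z = 3.3 mm: the cylinder: section is a regular 8-gon, circumradius r=4.5; the 18×19.5 cube at (0.5, 12.5) contributes its full rectangle; the 22×23.5 cube at (3, 4) contributes its full rectangle; Taking the first minus the rest: starting from the r=4.5 cylinder, the 18×19.5 cube at (0.5, 12.5) misses the remaining region (no effect); the 22×23.5 cube at (3, 4) misses the remaining region (no effect) — 1 connected region. The outline is a single polygon with 8 vertices. Extrusion per mm of travel: 0.4 × 0.15 / (π × 0.875²) = 0.024945. Accumulating E over each segment gives final E = 0.6871.

G0 X-4.50 Y0.00 Z3.30
G1 X-3.18 Y-3.18 E0.0859
G1 X0.00 Y-4.50 E0.1718
G1 X3.18 Y-3.18 E0.2577
G1 X4.50 Y0.00 E0.3436
G1 X3.18 Y3.18 E0.4294
G1 X0.00 Y4.50 E0.5153
G1 X-3.18 Y3.18 E0.6012
G1 X-4.50 Y0.00 E0.6871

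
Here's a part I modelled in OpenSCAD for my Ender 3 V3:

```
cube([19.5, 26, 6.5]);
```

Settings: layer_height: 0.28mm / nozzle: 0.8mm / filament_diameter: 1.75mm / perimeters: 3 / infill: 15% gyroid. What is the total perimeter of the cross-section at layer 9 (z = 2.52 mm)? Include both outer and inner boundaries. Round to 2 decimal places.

91.00 mm

At z = 2.52 mm: the 19.5×26 cube contributes its full rectangle (perimeter 91.00 mm). Overall, the cross-section is a single solid region. Total boundary length (outer) = 91.00 mm.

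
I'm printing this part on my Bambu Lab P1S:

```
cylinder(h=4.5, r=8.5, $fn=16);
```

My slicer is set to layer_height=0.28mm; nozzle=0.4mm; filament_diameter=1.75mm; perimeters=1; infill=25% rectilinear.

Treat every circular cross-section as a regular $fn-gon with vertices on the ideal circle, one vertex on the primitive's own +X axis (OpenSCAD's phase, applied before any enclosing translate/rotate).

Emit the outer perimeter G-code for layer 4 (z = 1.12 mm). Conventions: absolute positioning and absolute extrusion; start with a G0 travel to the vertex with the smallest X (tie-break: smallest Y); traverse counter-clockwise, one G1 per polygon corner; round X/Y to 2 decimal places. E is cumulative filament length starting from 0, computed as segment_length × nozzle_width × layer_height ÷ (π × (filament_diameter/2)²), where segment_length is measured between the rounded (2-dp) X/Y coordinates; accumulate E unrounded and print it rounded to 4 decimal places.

At z = 1.12 mm: the r=8.5 cylinder gives a regular 16-gon of circumradius 8.5 (constant along its height). The outline is a single polygon with 16 vertices. Extrusion per mm of travel: 0.4 × 0.28 / (π × 0.875²) = 0.046564. Accumulating E over each segment gives final E = 2.4703.

G0 X-8.50 Y0.00 Z1.12
G1 X-7.85 Y-3.25 E0.1543
G1 X-6.01 Y-6.01 E0.3088
G1 X-3.25 Y-7.85 E0.4632
G1 X0.00 Y-8.50 E0.6176
G1 X3.25 Y-7.85 E0.7719
G1 X6.01 Y-6.01 E0.9264
G1 X7.85 Y-3.25 E1.0808
G1 X8.50 Y0.00 E1.2352
G1 X7.85 Y3.25 E1.3895
G1 X6.01 Y6.01 E1.5439
G1 X3.25 Y7.85 E1.6984
G1 X0.00 Y8.50 E1.8527
G1 X-3.25 Y7.85 E2.0071
G1 X-6.01 Y6.01 E2.1615
G1 X-7.85 Y3.25 E2.3160
G1 X-8.50 Y0.00 E2.4703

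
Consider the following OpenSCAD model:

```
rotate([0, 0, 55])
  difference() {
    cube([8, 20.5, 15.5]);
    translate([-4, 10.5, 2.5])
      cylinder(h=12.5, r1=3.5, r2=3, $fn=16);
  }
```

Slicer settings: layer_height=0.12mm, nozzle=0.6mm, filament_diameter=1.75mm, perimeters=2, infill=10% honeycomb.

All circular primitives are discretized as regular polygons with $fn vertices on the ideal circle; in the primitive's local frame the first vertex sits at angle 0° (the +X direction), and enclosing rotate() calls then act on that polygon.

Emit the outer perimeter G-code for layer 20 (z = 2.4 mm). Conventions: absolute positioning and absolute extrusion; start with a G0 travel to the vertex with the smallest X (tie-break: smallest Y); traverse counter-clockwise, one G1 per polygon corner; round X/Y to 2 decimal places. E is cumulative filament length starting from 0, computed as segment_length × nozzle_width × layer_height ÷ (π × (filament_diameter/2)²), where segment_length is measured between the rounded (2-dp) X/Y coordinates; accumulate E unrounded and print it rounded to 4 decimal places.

G0 X-16.79 Y11.76 Z2.40
G1 X0.00 Y0.00 E0.6136
G1 X4.59 Y6.55 E0.8530
G1 X-12.20 Y18.31 E1.4666
G1 X-16.79 Y11.76 E1.7061

At z = 2.4 mm: the cube (footprint 8×20.5) is included at this height; the cone at (-4, 10.5) is not intersected at this z (z outside [2.5, 15]); Subtracting the remaining from the first: none of the subtracted shapes is present at this height, so the 8×20.5 cube is unchanged — 1 connected region; (rotated 55° about Z; rotation is an isometry so areas/perimeters/island counts are preserved). The outline is a single polygon with 4 vertices. Extrusion per mm of travel: 0.6 × 0.12 / (π × 0.875²) = 0.029934. Accumulating E over each segment gives final E = 1.7061.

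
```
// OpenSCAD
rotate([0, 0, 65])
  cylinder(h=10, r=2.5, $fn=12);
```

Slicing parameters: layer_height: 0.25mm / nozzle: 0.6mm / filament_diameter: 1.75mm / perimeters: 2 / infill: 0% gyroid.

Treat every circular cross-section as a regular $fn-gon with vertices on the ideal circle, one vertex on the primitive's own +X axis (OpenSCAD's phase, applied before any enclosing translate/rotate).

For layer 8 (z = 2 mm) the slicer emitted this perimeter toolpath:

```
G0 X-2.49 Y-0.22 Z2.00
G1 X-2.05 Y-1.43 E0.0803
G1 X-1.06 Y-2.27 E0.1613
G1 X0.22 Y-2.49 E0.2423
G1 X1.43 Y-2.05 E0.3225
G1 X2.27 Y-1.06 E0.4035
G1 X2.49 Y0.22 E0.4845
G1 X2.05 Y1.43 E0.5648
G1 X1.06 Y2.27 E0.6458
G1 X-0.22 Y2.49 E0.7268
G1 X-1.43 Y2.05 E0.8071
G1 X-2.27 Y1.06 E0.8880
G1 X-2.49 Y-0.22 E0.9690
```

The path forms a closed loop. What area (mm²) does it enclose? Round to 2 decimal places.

Apply the shoelace formula to the sequence of (X, Y) vertices; enclosed area = 18.77 mm².

18.77 mm²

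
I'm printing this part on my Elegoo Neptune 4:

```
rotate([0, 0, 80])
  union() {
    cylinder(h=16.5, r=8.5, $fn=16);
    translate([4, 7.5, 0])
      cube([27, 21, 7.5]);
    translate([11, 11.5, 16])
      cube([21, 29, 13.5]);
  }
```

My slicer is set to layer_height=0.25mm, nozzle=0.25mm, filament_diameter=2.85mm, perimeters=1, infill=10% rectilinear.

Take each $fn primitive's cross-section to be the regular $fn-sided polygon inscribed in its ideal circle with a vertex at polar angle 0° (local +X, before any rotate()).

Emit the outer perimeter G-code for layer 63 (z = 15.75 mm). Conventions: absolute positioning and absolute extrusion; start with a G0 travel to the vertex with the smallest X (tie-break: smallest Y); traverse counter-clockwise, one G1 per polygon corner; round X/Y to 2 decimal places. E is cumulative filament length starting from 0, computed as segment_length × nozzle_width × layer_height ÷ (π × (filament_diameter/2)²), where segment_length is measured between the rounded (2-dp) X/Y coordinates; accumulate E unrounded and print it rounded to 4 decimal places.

At z = 15.75 mm: the r=8.5 cylinder contributes a regular 16-gon of circumradius 8.5; the cube at (4, 7.5) is absent (z outside [0, 7.5]); the cube at (11, 11.5) is absent (z outside [16, 29.5]); Combining (union): only the r=8.5 cylinder is present, so the union is just that shape — 1 connected region; (whole slice rotated 80° about Z — lengths, areas and connectivity unchanged). The outline is a single polygon with 16 vertices. Extrusion per mm of travel: 0.25 × 0.25 / (π × 1.425²) = 0.009797. Accumulating E over each segment gives final E = 0.5199.

G0 X-8.37 Y1.48 Z15.75
G1 X-8.30 Y-1.84 E0.0325
G1 X-6.96 Y-4.88 E0.0651
G1 X-4.57 Y-7.17 E0.0975
G1 X-1.48 Y-8.37 E0.1300
G1 X1.84 Y-8.30 E0.1625
G1 X4.88 Y-6.96 E0.1951
G1 X7.17 Y-4.57 E0.2275
G1 X8.37 Y-1.48 E0.2600
G1 X8.30 Y1.84 E0.2925
G1 X6.96 Y4.88 E0.3251
G1 X4.57 Y7.17 E0.3575
G1 X1.48 Y8.37 E0.3900
G1 X-1.84 Y8.30 E0.4225
G1 X-4.88 Y6.96 E0.4550
G1 X-7.17 Y4.57 E0.4875
G1 X-8.37 Y1.48 E0.5199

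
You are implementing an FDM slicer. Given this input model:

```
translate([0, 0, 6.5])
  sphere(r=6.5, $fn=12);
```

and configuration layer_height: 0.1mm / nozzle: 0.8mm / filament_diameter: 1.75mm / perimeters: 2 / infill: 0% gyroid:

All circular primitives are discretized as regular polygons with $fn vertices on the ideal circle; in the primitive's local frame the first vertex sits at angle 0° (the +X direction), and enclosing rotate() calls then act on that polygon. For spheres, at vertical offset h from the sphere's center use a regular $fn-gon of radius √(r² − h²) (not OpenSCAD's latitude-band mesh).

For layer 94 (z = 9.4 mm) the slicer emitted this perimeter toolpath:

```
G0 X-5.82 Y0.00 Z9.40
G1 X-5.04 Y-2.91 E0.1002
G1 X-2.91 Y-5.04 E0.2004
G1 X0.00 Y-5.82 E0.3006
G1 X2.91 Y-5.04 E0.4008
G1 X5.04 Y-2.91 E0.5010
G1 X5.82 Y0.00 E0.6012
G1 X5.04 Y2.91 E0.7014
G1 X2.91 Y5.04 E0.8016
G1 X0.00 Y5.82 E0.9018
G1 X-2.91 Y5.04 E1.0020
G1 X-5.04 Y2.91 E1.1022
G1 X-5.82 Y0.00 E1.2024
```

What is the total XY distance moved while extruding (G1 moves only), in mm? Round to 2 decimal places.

Sum the Euclidean lengths of each G1 segment: total = 36.15 mm.

36.15 mm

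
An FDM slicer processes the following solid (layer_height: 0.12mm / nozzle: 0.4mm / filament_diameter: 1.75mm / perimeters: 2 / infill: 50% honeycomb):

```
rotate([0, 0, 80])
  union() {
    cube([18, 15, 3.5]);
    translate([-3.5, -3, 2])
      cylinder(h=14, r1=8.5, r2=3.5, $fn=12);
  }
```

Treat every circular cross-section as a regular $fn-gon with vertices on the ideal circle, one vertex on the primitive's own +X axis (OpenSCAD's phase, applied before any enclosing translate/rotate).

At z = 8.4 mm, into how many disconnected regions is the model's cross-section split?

1

At z = 8.4 mm: the cube does not reach this height (z outside [0, 3.5]); the cone at (-3.5, -3) contributes a regular 12-gon of circumradius 6.214 (interpolated between r1=8.5 and r2=3.5 at t=0.457); Taking the union: only the cone at (-3.5, -3) is present, so the union is just that shape — 1 connected region; (whole slice rotated 80° about Z — lengths, areas and connectivity unchanged). The result has 1 disconnected region.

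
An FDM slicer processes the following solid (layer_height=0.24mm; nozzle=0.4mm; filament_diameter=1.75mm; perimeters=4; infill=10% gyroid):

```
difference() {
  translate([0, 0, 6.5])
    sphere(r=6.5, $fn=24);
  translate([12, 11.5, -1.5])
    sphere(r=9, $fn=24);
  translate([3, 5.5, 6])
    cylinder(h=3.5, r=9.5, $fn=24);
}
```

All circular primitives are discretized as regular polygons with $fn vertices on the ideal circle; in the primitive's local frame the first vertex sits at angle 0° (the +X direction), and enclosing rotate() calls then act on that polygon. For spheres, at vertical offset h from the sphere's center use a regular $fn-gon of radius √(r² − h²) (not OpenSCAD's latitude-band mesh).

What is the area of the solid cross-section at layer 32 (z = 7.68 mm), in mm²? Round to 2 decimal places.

32.86 mm²

At z = 7.68 mm: the r=6.5 sphere contributes a regular 24-gon of circumradius √(6.5²−1.18²) = 6.392 (area = (24/2)·6.392²·sin(360°/24) = 126.90 mm²); the sphere at (12, 11.5) is not intersected at this z (|z−center|=9.180 > r=9); the cylinder at (3, 5.5): section is a regular 24-gon, circumradius r=9.5 (area = (24/2)·9.500²·sin(360°/24) = 280.30 mm²); After the difference (first − rest): starting from the r=6.5 sphere (126.90 mm²), the r=9.5 cylinder at (3, 5.5) partially overlaps it — only the 94.03 mm² overlap (of its 280.30 mm²) is removed, clipping the outline — area = 32.86 mm². Overall, the cross-section is a single solid region. Net area = 32.86 mm².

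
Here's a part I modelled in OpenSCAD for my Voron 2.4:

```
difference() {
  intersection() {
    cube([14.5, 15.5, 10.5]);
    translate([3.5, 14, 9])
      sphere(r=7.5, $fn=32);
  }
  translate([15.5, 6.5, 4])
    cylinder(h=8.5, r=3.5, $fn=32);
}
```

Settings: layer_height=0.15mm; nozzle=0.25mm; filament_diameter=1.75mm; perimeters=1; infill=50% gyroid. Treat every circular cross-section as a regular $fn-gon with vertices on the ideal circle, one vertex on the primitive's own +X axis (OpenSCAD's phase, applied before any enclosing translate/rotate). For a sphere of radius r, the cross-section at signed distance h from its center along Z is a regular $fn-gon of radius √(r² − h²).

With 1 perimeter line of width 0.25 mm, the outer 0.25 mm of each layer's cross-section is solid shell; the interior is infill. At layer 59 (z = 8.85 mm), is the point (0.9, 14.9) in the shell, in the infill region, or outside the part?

infill

At z = 8.85 mm: the cube (footprint 14.5×15.5) is included at this height; the r=7.5 sphere at (3.5, 14) contributes a regular 32-gon of circumradius √(7.5²−0.15²) = 7.498; Keeping only the common overlap: the r=7.5 sphere at (3.5, 14) partially overlaps the 14.5×15.5 cube; clipping to the common part keeps 85.44 mm² — 1 connected region; the r=3.5 cylinder at (15.5, 6.5) gives a regular 32-gon of circumradius 3.5 (constant along its height); Subtracting the remaining from the first: starting from that combined region, the r=3.5 cylinder at (15.5, 6.5) misses the remaining region (no effect) — 1 connected region. Overall, the cross-section is a single solid region. The nearest boundary edge runs (0.00, 15.50)→(10.84, 15.50); distance from the point to it = 0.60 mm. The point is inside the cross-section and 0.60 mm from the nearest boundary — more than the 0.25 mm shell width (1 × 0.25), so it's in the infill interior.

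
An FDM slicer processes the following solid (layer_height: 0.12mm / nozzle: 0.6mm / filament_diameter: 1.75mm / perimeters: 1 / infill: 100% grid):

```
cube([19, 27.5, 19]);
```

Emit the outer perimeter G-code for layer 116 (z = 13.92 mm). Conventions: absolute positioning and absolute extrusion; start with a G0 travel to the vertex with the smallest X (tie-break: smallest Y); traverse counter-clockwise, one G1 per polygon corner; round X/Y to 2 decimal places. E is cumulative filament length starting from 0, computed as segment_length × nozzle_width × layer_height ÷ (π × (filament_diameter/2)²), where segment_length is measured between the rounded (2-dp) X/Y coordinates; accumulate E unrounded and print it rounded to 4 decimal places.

At z = 13.92 mm: the cube is present — its section is the full 19×27.5 rectangle. The outline is a single polygon with 4 vertices. Extrusion per mm of travel: 0.6 × 0.12 / (π × 0.875²) = 0.029934. Accumulating E over each segment gives final E = 2.7839.

G0 X0.00 Y0.00 Z13.92
G1 X19.00 Y0.00 E0.5687
G1 X19.00 Y27.50 E1.3919
G1 X0.00 Y27.50 E1.9607
G1 X0.00 Y0.00 E2.7839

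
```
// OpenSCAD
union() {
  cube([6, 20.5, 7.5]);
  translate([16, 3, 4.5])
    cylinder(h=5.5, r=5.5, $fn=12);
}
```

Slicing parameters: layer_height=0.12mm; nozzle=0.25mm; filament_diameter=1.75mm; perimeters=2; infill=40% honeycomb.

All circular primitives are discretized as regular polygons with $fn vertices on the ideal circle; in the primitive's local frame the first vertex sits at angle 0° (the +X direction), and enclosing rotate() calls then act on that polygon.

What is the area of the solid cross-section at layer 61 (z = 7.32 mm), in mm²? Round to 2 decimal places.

213.75 mm²

At z = 7.32 mm: the 6×20.5 cube contributes its full rectangle (area 123.00 mm²); the cylinder at (16, 3): section is a regular 12-gon, circumradius r=5.5 (area = (12/2)·5.500²·sin(360°/12) = 90.75 mm²); Merging all regions: the 2 present regions are separate (no shared area or edge), so areas and boundary lengths simply add and each stays a separate island — area = 213.75 mm². Overall, the cross-section has 2 separate islands. Net area = 213.75 mm².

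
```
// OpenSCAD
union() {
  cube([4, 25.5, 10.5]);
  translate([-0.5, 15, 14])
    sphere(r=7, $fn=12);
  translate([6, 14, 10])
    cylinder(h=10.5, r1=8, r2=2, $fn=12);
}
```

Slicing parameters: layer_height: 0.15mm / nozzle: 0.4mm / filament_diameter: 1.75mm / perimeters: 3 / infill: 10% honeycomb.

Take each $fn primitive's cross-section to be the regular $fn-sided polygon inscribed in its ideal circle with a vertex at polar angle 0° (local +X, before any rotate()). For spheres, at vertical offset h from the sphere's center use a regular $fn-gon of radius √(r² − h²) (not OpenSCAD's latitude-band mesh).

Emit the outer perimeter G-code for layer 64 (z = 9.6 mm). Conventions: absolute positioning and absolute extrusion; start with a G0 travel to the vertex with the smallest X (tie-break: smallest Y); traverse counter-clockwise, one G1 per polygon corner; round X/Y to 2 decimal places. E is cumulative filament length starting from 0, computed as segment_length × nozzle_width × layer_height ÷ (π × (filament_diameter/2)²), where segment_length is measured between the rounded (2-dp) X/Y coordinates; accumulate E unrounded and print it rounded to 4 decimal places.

At z = 9.6 mm: the 4×25.5 cube contributes its full rectangle; the r=7 sphere at (-0.5, 15) slices to a regular 12-gon of circumradius 5.444 (√(r²−h²) with h=4.4 from center); the cone at (6, 14) is not intersected at this z (z outside [10, 20.5]); Taking the union: the regions partially overlap (shared area 35.88 mm²), so overlapping operands fuse into one piece — 1 connected region. The outline is a single polygon with 18 vertices. Extrusion per mm of travel: 0.4 × 0.15 / (π × 0.875²) = 0.024945. Accumulating E over each segment gives final E = 1.6630.

G0 X-5.94 Y15.00 Z9.60
G1 X-5.21 Y12.28 E0.0703
G1 X-3.22 Y10.29 E0.1405
G1 X-0.50 Y9.56 E0.2107
G1 X0.00 Y9.69 E0.2236
G1 X0.00 Y0.00 E0.4653
G1 X4.00 Y0.00 E0.5651
G1 X4.00 Y12.06 E0.8659
G1 X4.21 Y12.28 E0.8735
G1 X4.94 Y15.00 E0.9438
G1 X4.21 Y17.72 E1.0140
G1 X4.00 Y17.94 E1.0216
G1 X4.00 Y25.50 E1.2102
G1 X0.00 Y25.50 E1.3100
G1 X0.00 Y20.31 E1.4394
G1 X-0.50 Y20.44 E1.4523
G1 X-3.22 Y19.71 E1.5226
G1 X-5.21 Y17.72 E1.5928
G1 X-5.94 Y15.00 E1.6630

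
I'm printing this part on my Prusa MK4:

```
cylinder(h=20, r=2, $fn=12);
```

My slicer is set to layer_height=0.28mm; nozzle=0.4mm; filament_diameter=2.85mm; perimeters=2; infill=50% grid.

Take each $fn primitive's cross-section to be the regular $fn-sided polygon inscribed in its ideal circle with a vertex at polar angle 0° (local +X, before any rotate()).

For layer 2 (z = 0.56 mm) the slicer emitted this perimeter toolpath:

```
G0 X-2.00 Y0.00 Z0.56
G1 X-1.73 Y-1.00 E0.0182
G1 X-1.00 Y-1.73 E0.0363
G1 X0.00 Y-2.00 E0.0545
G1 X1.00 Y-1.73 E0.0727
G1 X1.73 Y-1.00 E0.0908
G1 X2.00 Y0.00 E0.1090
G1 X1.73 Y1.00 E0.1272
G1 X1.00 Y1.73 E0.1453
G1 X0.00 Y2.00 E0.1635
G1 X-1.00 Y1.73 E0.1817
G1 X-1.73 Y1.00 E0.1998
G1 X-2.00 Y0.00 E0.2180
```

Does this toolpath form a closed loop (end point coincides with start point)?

Start point (G0): (-2.00, 0.00). End point (last G1): the path returns to the start — closed.

yes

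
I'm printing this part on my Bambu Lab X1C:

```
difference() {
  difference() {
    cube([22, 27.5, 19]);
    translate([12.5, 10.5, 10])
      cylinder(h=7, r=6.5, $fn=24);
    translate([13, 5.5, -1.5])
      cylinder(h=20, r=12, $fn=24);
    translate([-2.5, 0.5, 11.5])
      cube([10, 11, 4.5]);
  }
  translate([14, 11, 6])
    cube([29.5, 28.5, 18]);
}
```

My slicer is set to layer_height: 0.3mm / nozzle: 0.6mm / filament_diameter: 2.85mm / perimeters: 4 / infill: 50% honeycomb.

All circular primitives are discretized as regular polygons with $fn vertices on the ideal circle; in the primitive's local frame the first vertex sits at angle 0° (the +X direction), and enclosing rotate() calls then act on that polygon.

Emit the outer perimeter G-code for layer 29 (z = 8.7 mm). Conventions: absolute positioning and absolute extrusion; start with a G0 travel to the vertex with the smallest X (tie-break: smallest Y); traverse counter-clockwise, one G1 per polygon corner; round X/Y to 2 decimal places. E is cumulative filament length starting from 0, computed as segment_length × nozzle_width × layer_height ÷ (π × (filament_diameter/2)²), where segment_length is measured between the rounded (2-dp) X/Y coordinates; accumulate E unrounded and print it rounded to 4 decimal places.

G0 X0.00 Y0.00 Z8.70
G1 X2.40 Y0.00 E0.0677
G1 X1.41 Y2.39 E0.1407
G1 X1.00 Y5.50 E0.2292
G1 X1.41 Y8.61 E0.3177
G1 X2.61 Y11.50 E0.4060
G1 X4.51 Y13.99 E0.4944
G1 X7.00 Y15.89 E0.5828
G1 X9.89 Y17.09 E0.6711
G1 X13.00 Y17.50 E0.7596
G1 X14.00 Y17.37 E0.7880
G1 X14.00 Y27.50 E1.0739
G1 X0.00 Y27.50 E1.4689
G1 X0.00 Y0.00 E2.2448

At z = 8.7 mm: the cube (footprint 22×27.5) is included at this height; the cylinder at (12.5, 10.5) is absent (z outside [10, 17]); the r=12 cylinder at (13, 5.5) gives a regular 24-gon of circumradius 12 (constant along its height); the cube at (-2.5, 0.5) is absent (z outside [11.5, 16]); Taking the first minus the rest: starting from the 22×27.5 cube, the r=12 cylinder at (13, 5.5) partially overlaps it — only the 320.61 mm² overlap (of its 447.24 mm²) is removed, clipping the outline — 1 connected region; the cube at (14, 11) (footprint 29.5×28.5) is included at this height; Taking the first minus the rest: starting from the result so far, the 29.5×28.5 cube at (14, 11) partially overlaps it — only the 91.83 mm² overlap (of its 840.75 mm²) is removed, clipping the outline — 1 connected region. The outline is a single polygon with 13 vertices. Extrusion per mm of travel: 0.6 × 0.3 / (π × 1.425²) = 0.028216. Accumulating E over each segment gives final E = 2.2448.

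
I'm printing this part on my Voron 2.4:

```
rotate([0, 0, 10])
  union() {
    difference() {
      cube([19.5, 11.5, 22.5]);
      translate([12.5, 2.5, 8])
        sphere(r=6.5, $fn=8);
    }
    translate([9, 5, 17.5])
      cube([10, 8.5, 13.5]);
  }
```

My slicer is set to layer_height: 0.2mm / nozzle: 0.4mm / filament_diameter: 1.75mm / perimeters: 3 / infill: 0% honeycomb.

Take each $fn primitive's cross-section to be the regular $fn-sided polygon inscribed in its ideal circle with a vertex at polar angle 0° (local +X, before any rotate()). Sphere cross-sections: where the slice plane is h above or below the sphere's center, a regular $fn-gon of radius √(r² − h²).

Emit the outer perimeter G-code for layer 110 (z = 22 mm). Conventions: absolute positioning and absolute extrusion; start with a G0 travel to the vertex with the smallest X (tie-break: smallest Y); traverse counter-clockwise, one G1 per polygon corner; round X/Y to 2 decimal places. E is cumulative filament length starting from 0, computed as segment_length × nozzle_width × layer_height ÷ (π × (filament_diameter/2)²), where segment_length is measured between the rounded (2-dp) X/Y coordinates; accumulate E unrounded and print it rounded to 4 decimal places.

G0 X-2.00 Y11.33 Z22.00
G1 X0.00 Y0.00 E0.3827
G1 X19.20 Y3.39 E1.0311
G1 X17.21 Y14.71 E1.4134
G1 X16.71 Y14.62 E1.4303
G1 X16.37 Y16.59 E1.4968
G1 X6.52 Y14.86 E1.8294
G1 X6.87 Y12.89 E1.8960
G1 X-2.00 Y11.33 E2.1955

At z = 22 mm: the 19.5×11.5 cube contributes its full rectangle; the sphere at (12.5, 2.5) is absent (|z−center|=14.000 > r=6.5); Taking the first minus the rest: none of the subtracted shapes is present at this height, so the 19.5×11.5 cube is unchanged — 1 connected region; the 10×8.5 cube at (9, 5) contributes its full rectangle; Merging all regions: the regions partially overlap (shared area 65.00 mm²), so overlapping operands fuse into one piece — 1 connected region; (rotated 10° about Z; rotation is an isometry so areas/perimeters/island counts are preserved). The outline is a single polygon with 8 vertices. Extrusion per mm of travel: 0.4 × 0.2 / (π × 0.875²) = 0.033260. Accumulating E over each segment gives final E = 2.1955.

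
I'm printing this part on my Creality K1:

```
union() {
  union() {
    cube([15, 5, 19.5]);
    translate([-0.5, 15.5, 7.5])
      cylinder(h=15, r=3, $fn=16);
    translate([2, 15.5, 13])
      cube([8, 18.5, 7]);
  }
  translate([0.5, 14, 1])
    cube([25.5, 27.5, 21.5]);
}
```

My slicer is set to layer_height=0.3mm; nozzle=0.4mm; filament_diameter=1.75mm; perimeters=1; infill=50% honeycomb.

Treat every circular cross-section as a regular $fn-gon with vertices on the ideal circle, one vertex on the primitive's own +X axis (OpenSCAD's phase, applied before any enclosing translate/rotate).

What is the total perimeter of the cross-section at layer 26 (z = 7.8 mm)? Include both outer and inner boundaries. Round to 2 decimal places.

153.63 mm

At z = 7.8 mm: the 15×5 cube contributes its full rectangle (perimeter 40.00 mm); the r=3 cylinder at (-0.5, 15.5) gives a regular 16-gon of circumradius 3 (constant along its height) (perimeter = 2·16·3.000·sin(180°/16) = 18.73 mm); the cube at (2, 15.5) does not reach this height (z outside [13, 20]); Taking the union: the 2 present regions are separate (no shared area or edge), so areas and boundary lengths simply add and each stays a separate island — boundary = 58.73 mm; the cube at (0.5, 14) (footprint 25.5×27.5) is included at this height (perimeter 106.00 mm); Taking the union: the regions partially overlap (shared area 6.73 mm²), so the edge portions inside another operand are dropped and the merged outline is re-measured after clipping — boundary = 153.63 mm. Overall, the cross-section has 2 separate islands. Total boundary length (outer) = 153.63 mm.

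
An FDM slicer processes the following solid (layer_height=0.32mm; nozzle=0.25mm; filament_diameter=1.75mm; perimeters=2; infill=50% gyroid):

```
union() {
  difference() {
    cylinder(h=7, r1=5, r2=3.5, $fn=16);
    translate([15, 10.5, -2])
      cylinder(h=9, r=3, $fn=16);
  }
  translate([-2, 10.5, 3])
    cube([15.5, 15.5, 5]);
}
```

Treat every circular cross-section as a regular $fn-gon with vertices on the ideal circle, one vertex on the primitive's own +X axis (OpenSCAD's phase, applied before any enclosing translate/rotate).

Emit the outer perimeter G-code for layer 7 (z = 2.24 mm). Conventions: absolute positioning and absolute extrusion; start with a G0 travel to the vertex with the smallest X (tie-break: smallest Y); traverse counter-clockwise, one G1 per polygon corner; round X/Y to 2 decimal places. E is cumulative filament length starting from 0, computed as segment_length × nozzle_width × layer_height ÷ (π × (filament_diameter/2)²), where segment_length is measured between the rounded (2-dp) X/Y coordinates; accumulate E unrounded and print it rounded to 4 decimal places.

G0 X-4.52 Y0.00 Z2.24
G1 X-4.18 Y-1.73 E0.0586
G1 X-3.20 Y-3.20 E0.1174
G1 X-1.73 Y-4.18 E0.1762
G1 X0.00 Y-4.52 E0.2348
G1 X1.73 Y-4.18 E0.2934
G1 X3.20 Y-3.20 E0.3522
G1 X4.18 Y-1.73 E0.4110
G1 X4.52 Y0.00 E0.4696
G1 X4.18 Y1.73 E0.5282
G1 X3.20 Y3.20 E0.5870
G1 X1.73 Y4.18 E0.6458
G1 X0.00 Y4.52 E0.7044
G1 X-1.73 Y4.18 E0.7631
G1 X-3.20 Y3.20 E0.8218
G1 X-4.18 Y1.73 E0.8806
G1 X-4.52 Y0.00 E0.9392

At z = 2.24 mm: the cone contributes a regular 16-gon of circumradius 4.520 (interpolated between r1=5 and r2=3.5 at t=0.320); the cylinder at (15, 10.5): section is a regular 16-gon, circumradius r=3; After the difference (first − rest): starting from the cone, the r=3 cylinder at (15, 10.5) misses the remaining region (no effect) — 1 connected region; the cube at (-2, 10.5) is absent (z outside [3, 8]); Taking the union: only the result so far is present, so the union is just that shape — 1 connected region. The outline is a single polygon with 16 vertices. Extrusion per mm of travel: 0.25 × 0.32 / (π × 0.875²) = 0.033260. Accumulating E over each segment gives final E = 0.9392.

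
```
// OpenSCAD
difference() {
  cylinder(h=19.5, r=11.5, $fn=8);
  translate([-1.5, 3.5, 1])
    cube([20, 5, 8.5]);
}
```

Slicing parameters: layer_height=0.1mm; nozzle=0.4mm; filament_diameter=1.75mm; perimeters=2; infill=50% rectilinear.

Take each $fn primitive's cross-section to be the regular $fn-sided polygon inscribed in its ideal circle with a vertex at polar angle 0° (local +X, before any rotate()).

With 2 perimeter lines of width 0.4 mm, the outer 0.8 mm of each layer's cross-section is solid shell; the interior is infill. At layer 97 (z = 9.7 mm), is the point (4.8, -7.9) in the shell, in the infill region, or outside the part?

At z = 9.7 mm: the r=11.5 cylinder contributes a regular 8-gon of circumradius 11.5; the cube at (-1.5, 3.5) is not intersected at this z (z outside [1, 9.5]); After the difference (first − rest): none of the subtracted shapes is present at this height, so the r=11.5 cylinder is unchanged — 1 connected region. Overall, the cross-section is a single solid region. The nearest boundary edge runs (-0.00, -11.50)→(8.13, -8.13); distance from the point to it = 1.49 mm. The point is inside the cross-section and 1.49 mm from the nearest boundary — more than the 0.8 mm shell width (2 × 0.4), so it's in the infill interior.

infill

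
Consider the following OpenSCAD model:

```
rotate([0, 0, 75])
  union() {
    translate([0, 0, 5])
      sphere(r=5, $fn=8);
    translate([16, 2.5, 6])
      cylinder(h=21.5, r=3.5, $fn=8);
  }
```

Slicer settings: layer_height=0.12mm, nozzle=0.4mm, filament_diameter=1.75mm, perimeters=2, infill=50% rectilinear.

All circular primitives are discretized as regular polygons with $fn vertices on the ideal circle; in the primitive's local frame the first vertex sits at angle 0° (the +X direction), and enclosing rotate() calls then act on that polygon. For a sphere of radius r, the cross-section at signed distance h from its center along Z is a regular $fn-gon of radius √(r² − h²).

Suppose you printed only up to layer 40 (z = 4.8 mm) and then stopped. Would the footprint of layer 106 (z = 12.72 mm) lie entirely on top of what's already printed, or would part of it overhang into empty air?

Compare the two slices. At z = 4.8: the sphere: section is a regular 8-gon, circumradius = √(r²−h²) = √(5²−0.2²) = 4.996 (area = (8/2)·4.996²·sin(360°/8) = 70.60 mm²); the cylinder at (16, 2.5) is absent (z outside [6, 27.5]); Merging all regions: only the r=5 sphere is present, so the union is just that shape — area = 70.60 mm²; (whole slice rotated 75° about Z — lengths, areas and connectivity unchanged). At z = 12.72: the sphere does not reach this height (|z−center|=7.720 > r=5); the cylinder at (16, 2.5): section is a regular 8-gon, circumradius r=3.5 (area = (8/2)·3.500²·sin(360°/8) = 34.65 mm²); Taking the union: only the r=3.5 cylinder at (16, 2.5) is present, so the union is just that shape — area = 34.65 mm²; (rotated 75° about Z; rotation is an isometry so areas/perimeters/island counts are preserved). Checking containment: at z = 12.72 the cross-section extends beyond the z = 4.8 cross-section by about 34.65 mm².

part overhangs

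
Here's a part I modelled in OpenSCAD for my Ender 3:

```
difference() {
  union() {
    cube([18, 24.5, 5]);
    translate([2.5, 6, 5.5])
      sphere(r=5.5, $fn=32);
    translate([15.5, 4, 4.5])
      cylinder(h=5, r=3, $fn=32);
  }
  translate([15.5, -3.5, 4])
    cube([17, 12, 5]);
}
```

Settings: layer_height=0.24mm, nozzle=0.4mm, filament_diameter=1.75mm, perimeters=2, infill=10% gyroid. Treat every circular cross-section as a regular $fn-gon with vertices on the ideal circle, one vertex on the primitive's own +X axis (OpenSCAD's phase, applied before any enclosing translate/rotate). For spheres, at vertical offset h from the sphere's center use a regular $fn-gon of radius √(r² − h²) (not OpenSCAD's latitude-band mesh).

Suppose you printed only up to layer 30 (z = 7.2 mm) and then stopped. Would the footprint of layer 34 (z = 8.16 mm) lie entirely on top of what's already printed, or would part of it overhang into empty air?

entirely on top

Compare the two slices. At z = 7.2: the cube does not reach this height (z outside [0, 5]); the r=5.5 sphere at (2.5, 6) slices to a regular 32-gon of circumradius 5.231 (√(r²−h²) with h=1.7 from center) (area = (32/2)·5.231²·sin(360°/32) = 85.40 mm²); the r=3 cylinder at (15.5, 4) contributes a regular 32-gon of circumradius 3 (area = (32/2)·3.000²·sin(360°/32) = 28.09 mm²); Taking the union: the 2 present regions are separate (no shared area or edge), so areas and boundary lengths simply add and each stays a separate island — area = 113.50 mm²; the 17×12 cube at (15.5, -3.5) contributes its full rectangle (area 204.00 mm²); Taking the first minus the rest: starting from the result so far (113.50 mm²), the 17×12 cube at (15.5, -3.5) partially overlaps it — only the 14.05 mm² overlap (of its 204.00 mm²) is removed, clipping the outline — area = 99.45 mm². At z = 8.16: the cube is absent (z outside [0, 5]); the sphere at (2.5, 6): section is a regular 32-gon, circumradius = √(r²−h²) = √(5.5²−2.66²) = 4.814 (area = (32/2)·4.814²·sin(360°/32) = 72.34 mm²); the r=3 cylinder at (15.5, 4) gives a regular 32-gon of circumradius 3 (constant along its height) (area = (32/2)·3.000²·sin(360°/32) = 28.09 mm²); Combining (union): the 2 present regions are separate (no shared area or edge), so areas and boundary lengths simply add and each stays a separate island — area = 100.43 mm²; the cube at (15.5, -3.5) is present — its section is the full 17×12 rectangle (area 204.00 mm²); Subtracting the remaining from the first: starting from the result so far (100.43 mm²), the 17×12 cube at (15.5, -3.5) partially overlaps it — only the 14.05 mm² overlap (of its 204.00 mm²) is removed, clipping the outline — area = 86.38 mm². Checking containment: the cross-section at z = 8.16 is a subset of the cross-section at z = 7.2.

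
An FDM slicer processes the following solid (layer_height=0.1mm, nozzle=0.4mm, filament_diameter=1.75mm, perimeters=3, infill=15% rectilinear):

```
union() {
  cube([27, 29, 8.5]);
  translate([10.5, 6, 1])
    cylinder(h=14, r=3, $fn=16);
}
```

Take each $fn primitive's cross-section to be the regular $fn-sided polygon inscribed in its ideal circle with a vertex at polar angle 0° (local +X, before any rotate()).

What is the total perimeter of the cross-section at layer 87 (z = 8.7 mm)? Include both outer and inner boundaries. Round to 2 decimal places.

At z = 8.7 mm: the cube does not reach this height (z outside [0, 8.5]); the cylinder at (10.5, 6): section is a regular 16-gon, circumradius r=3 (perimeter = 2·16·3.000·sin(180°/16) = 18.73 mm); Merging all regions: only the r=3 cylinder at (10.5, 6) is present, so the union is just that shape — boundary = 18.73 mm. Overall, the cross-section is a single solid region. Total boundary length (outer) = 18.73 mm.

18.73 mm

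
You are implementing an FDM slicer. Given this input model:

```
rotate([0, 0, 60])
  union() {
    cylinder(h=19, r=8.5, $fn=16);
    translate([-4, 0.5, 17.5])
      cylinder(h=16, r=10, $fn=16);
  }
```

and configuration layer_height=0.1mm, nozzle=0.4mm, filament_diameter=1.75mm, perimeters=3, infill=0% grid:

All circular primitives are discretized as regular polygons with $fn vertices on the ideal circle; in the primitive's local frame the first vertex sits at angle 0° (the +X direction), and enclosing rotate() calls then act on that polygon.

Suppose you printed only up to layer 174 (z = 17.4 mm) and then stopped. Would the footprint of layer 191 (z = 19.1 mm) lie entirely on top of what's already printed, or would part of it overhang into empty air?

part overhangs

Compare the two slices. At z = 17.4: the r=8.5 cylinder contributes a regular 16-gon of circumradius 8.5 (area = (16/2)·8.500²·sin(360°/16) = 221.19 mm²); the cylinder at (-4, 0.5) is absent (z outside [17.5, 33.5]); Merging all regions: only the r=8.5 cylinder is present, so the union is just that shape — area = 221.19 mm²; (whole slice rotated 60° about Z — lengths, areas and connectivity unchanged). At z = 19.1: the cylinder is not intersected at this z (z outside [0, 19]); the r=10 cylinder at (-4, 0.5) gives a regular 16-gon of circumradius 10 (constant along its height) (area = (16/2)·10.000²·sin(360°/16) = 306.15 mm²); Merging all regions: only the r=10 cylinder at (-4, 0.5) is present, so the union is just that shape — area = 306.15 mm²; (rotated 60° about Z; rotation is an isometry so areas/perimeters/island counts are preserved). Checking containment: at z = 19.1 the cross-section extends beyond the z = 17.4 cross-section by about 120.64 mm².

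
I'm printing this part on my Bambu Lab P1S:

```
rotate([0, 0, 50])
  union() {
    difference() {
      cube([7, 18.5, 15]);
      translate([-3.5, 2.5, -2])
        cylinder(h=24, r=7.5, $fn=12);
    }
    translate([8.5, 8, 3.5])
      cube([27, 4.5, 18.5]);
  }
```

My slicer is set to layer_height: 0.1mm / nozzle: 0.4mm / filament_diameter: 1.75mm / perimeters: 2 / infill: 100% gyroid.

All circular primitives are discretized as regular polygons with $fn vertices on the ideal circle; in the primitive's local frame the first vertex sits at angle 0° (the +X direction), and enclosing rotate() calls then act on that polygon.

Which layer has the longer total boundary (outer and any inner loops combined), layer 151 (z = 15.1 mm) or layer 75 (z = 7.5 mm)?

layer 75 (z = 7.5 mm)

Layer 151 (z = 15.1): the cube is absent (z outside [0, 15]); the r=7.5 cylinder at (-3.5, 2.5) contributes a regular 12-gon of circumradius 7.5 (perimeter = 2·12·7.500·sin(180°/12) = 46.59 mm); Subtracting the remaining from the first: the first operand is absent here, so nothing remains; the cube at (8.5, 8) (footprint 27×4.5) is included at this height (perimeter 63.00 mm); Merging all regions: only the 27×4.5 cube at (8.5, 8) is present, so the union is just that shape — boundary = 63.00 mm; (rotated 50° about Z; rotation is an isometry so areas/perimeters/island counts are preserved). So its perimeter = 63.00 mm. Layer 75 (z = 7.5): the 7×18.5 cube contributes its full rectangle (perimeter 51.00 mm); the cylinder at (-3.5, 2.5): section is a regular 12-gon, circumradius r=7.5 (perimeter = 2·12·7.500·sin(180°/12) = 46.59 mm); Taking the first minus the rest: starting from the 7×18.5 cube, the r=7.5 cylinder at (-3.5, 2.5) partially overlaps it — only the 26.74 mm² overlap (of its 168.75 mm²) is removed, clipping the outline — boundary = 49.22 mm; the cube at (8.5, 8) (footprint 27×4.5) is included at this height (perimeter 63.00 mm); Taking the union: the 2 present regions are separate (no shared area or edge), so areas and boundary lengths simply add and each stays a separate island — boundary = 112.22 mm; (whole slice rotated 50° about Z — lengths, areas and connectivity unchanged). So its perimeter = 112.22 mm. Layer 75 is larger (112.22 vs 63.00 mm).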